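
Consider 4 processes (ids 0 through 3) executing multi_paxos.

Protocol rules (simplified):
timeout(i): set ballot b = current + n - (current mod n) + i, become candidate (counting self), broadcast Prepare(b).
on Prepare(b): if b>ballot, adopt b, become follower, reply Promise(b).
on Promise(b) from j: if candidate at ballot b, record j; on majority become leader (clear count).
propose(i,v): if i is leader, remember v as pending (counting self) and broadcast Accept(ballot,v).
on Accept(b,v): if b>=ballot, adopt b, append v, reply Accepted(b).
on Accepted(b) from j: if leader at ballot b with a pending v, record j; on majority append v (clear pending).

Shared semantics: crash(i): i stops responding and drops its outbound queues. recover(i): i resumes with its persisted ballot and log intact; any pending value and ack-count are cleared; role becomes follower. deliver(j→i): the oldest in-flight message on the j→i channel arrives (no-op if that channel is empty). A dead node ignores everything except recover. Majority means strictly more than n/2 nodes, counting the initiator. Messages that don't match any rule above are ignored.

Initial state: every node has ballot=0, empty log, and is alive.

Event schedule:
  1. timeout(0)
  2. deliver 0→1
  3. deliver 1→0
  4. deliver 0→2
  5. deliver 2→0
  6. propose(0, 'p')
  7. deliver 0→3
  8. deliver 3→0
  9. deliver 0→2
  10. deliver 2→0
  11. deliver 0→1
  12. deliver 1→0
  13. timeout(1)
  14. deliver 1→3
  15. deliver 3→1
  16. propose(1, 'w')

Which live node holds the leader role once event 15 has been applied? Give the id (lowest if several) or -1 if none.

step 1 timeout(0): 0={cand,b=4,log=-}
step 2 deliver 0→1: 1={foll,b=4,log=-}
step 3 deliver 1→0: —
step 4 deliver 0→2: 2={foll,b=4,log=-}
step 5 deliver 2→0: 0={lead,b=4,log=-}
step 6 propose(0,'p'): —
step 7 deliver 0→3: 3={foll,b=4,log=-}
step 8 deliver 3→0: —
step 9 deliver 0→2: 2={foll,b=4,log=p}
step 10 deliver 2→0: —
step 11 deliver 0→1: 1={foll,b=4,log=p}
step 12 deliver 1→0: 0={lead,b=4,log=p}
step 13 timeout(1): 1={cand,b=9,log=p}
step 14 deliver 1→3: 3={foll,b=9,log=-}
step 15 deliver 3→1: —

0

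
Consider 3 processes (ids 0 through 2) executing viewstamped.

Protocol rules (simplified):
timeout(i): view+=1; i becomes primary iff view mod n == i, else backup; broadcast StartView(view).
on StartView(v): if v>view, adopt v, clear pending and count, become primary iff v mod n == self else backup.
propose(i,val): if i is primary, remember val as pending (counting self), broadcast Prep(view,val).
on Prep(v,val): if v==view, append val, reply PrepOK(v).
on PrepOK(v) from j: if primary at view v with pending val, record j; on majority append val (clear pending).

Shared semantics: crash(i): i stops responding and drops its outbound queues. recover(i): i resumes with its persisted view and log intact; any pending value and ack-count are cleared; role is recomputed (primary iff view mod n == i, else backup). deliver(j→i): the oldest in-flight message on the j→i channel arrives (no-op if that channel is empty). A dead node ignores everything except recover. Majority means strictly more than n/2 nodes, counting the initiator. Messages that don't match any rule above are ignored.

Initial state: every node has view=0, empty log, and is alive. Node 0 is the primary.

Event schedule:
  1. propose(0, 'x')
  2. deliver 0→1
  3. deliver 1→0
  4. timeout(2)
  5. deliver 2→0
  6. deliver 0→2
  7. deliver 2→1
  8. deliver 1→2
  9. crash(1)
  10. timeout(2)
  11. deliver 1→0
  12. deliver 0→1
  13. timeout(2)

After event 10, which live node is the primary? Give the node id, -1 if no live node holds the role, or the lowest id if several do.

e1 propose(0,'x'): ·
e2 deliver 0→1: 1[back,v=0,x]
e3 deliver 1→0: 0[prim,v=0,x]
e4 timeout(2): 2[back,v=1,-]
e5 deliver 2→0: 0[back,v=1,x]
e6 deliver 0→2: ·
e7 deliver 2→1: 1[prim,v=1,x]
e8 deliver 1→2: ·
e9 crash(1): 1[✗prim,v=1,x]
e10 timeout(2): 2[prim,v=2,-]

2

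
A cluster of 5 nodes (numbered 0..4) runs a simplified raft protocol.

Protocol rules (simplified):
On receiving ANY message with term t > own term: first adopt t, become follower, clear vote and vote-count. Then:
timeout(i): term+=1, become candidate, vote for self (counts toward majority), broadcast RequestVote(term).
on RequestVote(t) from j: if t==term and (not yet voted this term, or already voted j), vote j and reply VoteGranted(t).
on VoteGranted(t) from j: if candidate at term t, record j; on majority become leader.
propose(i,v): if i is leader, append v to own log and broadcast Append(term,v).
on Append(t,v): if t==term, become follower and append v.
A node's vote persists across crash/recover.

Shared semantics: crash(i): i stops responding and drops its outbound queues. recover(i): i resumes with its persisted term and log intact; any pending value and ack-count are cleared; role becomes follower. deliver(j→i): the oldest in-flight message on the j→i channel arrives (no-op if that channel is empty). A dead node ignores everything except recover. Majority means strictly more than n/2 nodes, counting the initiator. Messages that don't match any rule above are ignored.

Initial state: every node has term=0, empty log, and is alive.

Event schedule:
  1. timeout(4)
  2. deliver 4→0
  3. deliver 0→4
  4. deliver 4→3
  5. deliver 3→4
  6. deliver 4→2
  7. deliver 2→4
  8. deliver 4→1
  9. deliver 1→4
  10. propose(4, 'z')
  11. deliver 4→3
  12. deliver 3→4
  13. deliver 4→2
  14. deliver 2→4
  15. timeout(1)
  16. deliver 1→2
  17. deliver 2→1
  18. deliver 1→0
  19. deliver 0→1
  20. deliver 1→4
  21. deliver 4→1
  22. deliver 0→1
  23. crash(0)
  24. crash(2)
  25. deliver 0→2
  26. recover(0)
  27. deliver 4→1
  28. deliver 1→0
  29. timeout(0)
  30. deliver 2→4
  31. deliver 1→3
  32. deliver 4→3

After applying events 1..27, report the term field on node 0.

2

1. timeout(4):  <4:cand t1 ->
2. deliver 4→0:  <0:foll t1 ->
3. deliver 0→4:  nop
4. deliver 4→3:  <3:foll t1 ->
5. deliver 3→4:  <4:lead t1 ->
6. deliver 4→2:  <2:foll t1 ->
7. deliver 2→4:  nop
8. deliver 4→1:  <1:foll t1 ->
9. deliver 1→4:  nop
10. propose(4,'z'):  <4:lead t1 z>
11. deliver 4→3:  <3:foll t1 z>
12. deliver 3→4:  nop
13. deliver 4→2:  <2:foll t1 z>
14. deliver 2→4:  nop
15. timeout(1):  <1:cand t2 ->
16. deliver 1→2:  <2:foll t2 z>
17. deliver 2→1:  nop
18. deliver 1→0:  <0:foll t2 ->
19. deliver 0→1:  <1:lead t2 ->
20. deliver 1→4:  <4:foll t2 z>
21. deliver 4→1:  nop
22. deliver 0→1:  nop
23. crash(0):  <0:✗foll t2 ->
24. crash(2):  <2:✗foll t2 z>
25. deliver 0→2:  nop
26. recover(0):  <0:foll t2 ->
27. deliver 4→1:  nop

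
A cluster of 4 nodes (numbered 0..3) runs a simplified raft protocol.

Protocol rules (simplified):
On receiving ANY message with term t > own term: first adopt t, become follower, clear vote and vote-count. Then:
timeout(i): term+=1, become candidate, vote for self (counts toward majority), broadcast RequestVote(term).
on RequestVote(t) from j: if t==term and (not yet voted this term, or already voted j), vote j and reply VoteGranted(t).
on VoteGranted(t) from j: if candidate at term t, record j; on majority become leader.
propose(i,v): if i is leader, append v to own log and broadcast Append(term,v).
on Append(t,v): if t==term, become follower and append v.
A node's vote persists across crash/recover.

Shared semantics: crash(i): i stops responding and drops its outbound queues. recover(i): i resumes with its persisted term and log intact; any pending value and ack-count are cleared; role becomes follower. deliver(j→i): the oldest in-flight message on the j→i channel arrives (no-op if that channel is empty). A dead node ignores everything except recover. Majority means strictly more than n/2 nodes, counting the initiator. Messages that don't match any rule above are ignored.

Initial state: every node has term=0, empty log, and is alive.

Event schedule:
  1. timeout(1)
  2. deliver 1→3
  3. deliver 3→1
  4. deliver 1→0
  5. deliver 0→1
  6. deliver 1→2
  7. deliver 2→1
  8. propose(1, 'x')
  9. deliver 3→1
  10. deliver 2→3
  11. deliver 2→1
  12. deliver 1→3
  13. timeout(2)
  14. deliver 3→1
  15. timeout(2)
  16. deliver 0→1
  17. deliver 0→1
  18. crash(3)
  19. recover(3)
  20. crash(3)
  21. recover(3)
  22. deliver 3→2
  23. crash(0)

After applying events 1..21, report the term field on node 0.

1

1. timeout(1):  <1:cand t1 ->
2. deliver 1→3:  <3:foll t1 ->
3. deliver 3→1:  nop
4. deliver 1→0:  <0:foll t1 ->
5. deliver 0→1:  <1:lead t1 ->
6. deliver 1→2:  <2:foll t1 ->
7. deliver 2→1:  nop
8. propose(1,'x'):  <1:lead t1 x>
9. deliver 3→1:  nop
10. deliver 2→3:  nop
11. deliver 2→1:  nop
12. deliver 1→3:  <3:foll t1 x>
13. timeout(2):  <2:cand t2 ->
14. deliver 3→1:  nop
15. timeout(2):  <2:cand t3 ->
16. deliver 0→1:  nop
17. deliver 0→1:  nop
18. crash(3):  <3:✗foll t1 x>
19. recover(3):  <3:foll t1 x>
20. crash(3):  <3:✗foll t1 x>
21. recover(3):  <3:foll t1 x>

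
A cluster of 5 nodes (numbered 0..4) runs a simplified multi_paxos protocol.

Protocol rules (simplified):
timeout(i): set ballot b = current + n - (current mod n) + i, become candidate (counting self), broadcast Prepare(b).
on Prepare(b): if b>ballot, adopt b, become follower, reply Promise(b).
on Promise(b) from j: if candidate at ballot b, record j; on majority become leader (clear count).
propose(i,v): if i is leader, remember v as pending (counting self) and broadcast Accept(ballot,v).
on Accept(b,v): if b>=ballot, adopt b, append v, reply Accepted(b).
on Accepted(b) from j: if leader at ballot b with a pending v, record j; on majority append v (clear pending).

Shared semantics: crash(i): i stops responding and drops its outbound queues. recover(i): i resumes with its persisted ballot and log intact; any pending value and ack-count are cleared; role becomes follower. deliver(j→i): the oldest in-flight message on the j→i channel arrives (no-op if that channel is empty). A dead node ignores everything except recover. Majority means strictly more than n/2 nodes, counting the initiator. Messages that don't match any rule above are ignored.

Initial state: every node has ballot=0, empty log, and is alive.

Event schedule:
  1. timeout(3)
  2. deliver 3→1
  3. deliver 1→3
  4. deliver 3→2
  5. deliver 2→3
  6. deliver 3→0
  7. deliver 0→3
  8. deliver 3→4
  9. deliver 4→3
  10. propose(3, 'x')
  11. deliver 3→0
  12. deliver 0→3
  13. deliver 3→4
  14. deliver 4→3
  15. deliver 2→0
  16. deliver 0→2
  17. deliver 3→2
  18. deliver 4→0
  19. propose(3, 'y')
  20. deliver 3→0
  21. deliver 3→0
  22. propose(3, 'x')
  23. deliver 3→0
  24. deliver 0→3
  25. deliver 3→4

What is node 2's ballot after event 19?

1. timeout(3):  <3:cand b8 ->
2. deliver 3→1:  <1:foll b8 ->
3. deliver 1→3:  nop
4. deliver 3→2:  <2:foll b8 ->
5. deliver 2→3:  <3:lead b8 ->
6. deliver 3→0:  <0:foll b8 ->
7. deliver 0→3:  nop
8. deliver 3→4:  <4:foll b8 ->
9. deliver 4→3:  nop
10. propose(3,'x'):  nop
11. deliver 3→0:  <0:foll b8 x>
12. deliver 0→3:  nop
13. deliver 3→4:  <4:foll b8 x>
14. deliver 4→3:  <3:lead b8 x>
15. deliver 2→0:  nop
16. deliver 0→2:  nop
17. deliver 3→2:  <2:foll b8 x>
18. deliver 4→0:  nop
19. propose(3,'y'):  nop

8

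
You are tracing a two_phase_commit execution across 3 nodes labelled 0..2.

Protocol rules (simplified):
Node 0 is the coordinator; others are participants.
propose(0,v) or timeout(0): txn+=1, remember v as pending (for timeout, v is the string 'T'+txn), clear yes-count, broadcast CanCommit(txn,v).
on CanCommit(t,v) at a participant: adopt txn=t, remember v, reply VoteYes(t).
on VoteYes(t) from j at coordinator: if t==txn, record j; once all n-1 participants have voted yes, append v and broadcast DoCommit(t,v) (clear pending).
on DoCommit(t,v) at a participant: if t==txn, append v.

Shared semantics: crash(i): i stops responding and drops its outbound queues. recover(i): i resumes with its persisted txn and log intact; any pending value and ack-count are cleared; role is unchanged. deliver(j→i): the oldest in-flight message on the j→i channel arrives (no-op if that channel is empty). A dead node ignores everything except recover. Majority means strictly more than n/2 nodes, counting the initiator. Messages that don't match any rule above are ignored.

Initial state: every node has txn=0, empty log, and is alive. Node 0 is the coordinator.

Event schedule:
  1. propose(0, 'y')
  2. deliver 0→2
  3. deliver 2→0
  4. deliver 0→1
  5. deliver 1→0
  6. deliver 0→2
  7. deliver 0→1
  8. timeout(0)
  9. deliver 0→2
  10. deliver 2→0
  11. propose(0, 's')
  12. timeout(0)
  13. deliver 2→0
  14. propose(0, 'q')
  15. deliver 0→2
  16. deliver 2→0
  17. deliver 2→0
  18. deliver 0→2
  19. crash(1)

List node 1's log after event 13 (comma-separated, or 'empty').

after 1 — propose(0,'y'): n0:coor/t1/[-]
after 2 — deliver 0→2: n2:part/t1/[-]
after 3 — deliver 2→0: ·
after 4 — deliver 0→1: n1:part/t1/[-]
after 5 — deliver 1→0: n0:coor/t1/[y]
after 6 — deliver 0→2: n2:part/t1/[y]
after 7 — deliver 0→1: n1:part/t1/[y]
after 8 — timeout(0): n0:coor/t2/[y]
after 9 — deliver 0→2: n2:part/t2/[y]
after 10 — deliver 2→0: ·
after 11 — propose(0,'s'): n0:coor/t3/[y]
after 12 — timeout(0): n0:coor/t4/[y]
after 13 — deliver 2→0: ·

y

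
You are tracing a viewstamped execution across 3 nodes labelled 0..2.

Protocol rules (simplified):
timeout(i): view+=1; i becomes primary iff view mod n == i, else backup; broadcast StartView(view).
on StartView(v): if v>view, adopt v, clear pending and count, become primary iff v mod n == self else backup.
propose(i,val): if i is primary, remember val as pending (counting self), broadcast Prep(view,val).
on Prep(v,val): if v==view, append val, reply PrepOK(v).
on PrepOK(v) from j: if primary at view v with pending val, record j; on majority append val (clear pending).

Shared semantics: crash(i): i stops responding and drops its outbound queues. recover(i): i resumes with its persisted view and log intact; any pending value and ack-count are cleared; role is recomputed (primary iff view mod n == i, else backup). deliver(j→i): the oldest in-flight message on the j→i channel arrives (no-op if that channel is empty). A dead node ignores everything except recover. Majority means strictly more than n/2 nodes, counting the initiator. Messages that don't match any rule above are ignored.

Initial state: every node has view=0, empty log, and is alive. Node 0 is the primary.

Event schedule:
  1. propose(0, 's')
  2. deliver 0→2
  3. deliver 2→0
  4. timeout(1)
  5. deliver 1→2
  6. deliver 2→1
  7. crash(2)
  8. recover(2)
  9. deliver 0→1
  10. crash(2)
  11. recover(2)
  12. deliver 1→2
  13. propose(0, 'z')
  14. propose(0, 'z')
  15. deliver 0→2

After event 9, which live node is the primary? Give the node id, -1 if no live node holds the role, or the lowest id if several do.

0

step 1 propose(0,'s'): —
step 2 deliver 0→2: 2={back,v=0,log=s}
step 3 deliver 2→0: 0={prim,v=0,log=s}
step 4 timeout(1): 1={prim,v=1,log=-}
step 5 deliver 1→2: 2={back,v=1,log=s}
step 6 deliver 2→1: —
step 7 crash(2): 2={✗back,v=1,log=s}
step 8 recover(2): 2={back,v=1,log=s}
step 9 deliver 0→1: —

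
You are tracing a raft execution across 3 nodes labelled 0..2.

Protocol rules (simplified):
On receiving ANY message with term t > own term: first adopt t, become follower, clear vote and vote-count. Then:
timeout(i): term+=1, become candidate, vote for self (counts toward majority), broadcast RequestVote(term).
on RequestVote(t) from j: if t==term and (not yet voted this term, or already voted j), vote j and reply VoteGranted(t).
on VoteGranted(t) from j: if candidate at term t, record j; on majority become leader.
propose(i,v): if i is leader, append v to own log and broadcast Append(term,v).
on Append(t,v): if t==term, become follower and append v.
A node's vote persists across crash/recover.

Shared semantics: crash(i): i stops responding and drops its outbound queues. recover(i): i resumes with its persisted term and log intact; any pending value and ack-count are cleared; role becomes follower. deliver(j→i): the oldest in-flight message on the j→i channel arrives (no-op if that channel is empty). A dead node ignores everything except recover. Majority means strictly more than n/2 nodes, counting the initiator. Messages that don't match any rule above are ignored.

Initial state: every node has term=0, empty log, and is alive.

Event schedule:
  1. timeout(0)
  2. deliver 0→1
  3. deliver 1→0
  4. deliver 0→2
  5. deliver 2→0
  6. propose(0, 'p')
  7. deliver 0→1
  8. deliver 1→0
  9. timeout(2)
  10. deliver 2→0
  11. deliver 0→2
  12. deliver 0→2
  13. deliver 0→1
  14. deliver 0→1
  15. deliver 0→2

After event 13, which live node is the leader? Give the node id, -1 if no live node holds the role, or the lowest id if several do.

step 1 timeout(0): 0={cand,t=1,log=-}
step 2 deliver 0→1: 1={foll,t=1,log=-}
step 3 deliver 1→0: 0={lead,t=1,log=-}
step 4 deliver 0→2: 2={foll,t=1,log=-}
step 5 deliver 2→0: —
step 6 propose(0,'p'): 0={lead,t=1,log=p}
step 7 deliver 0→1: 1={foll,t=1,log=p}
step 8 deliver 1→0: —
step 9 timeout(2): 2={cand,t=2,log=-}
step 10 deliver 2→0: 0={foll,t=2,log=p}
step 11 deliver 0→2: —
step 12 deliver 0→2: 2={lead,t=2,log=-}
step 13 deliver 0→1: —

2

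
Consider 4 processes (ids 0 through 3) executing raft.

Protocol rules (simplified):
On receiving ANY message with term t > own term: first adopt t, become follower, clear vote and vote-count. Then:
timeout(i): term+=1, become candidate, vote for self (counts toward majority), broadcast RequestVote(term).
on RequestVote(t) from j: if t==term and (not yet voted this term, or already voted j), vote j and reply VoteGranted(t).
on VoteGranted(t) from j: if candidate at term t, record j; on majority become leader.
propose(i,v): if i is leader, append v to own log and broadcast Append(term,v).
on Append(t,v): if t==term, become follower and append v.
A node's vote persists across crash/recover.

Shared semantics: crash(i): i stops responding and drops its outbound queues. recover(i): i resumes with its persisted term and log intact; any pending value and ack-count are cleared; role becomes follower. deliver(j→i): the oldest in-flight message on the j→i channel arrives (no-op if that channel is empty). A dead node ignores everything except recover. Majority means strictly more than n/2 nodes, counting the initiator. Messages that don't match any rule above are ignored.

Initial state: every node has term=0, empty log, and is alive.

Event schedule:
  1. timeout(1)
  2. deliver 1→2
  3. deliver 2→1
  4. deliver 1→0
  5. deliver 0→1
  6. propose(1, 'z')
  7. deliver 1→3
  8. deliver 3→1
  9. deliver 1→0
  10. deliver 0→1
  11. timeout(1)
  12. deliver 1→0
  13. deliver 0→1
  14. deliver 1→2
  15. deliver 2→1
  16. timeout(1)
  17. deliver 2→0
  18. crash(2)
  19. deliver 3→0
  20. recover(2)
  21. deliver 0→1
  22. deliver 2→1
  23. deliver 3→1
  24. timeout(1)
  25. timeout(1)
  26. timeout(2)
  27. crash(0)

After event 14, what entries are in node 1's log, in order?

z

e1 timeout(1): 1[cand,t=1,-]
e2 deliver 1→2: 2[foll,t=1,-]
e3 deliver 2→1: ·
e4 deliver 1→0: 0[foll,t=1,-]
e5 deliver 0→1: 1[lead,t=1,-]
e6 propose(1,'z'): 1[lead,t=1,z]
e7 deliver 1→3: 3[foll,t=1,-]
e8 deliver 3→1: ·
e9 deliver 1→0: 0[foll,t=1,z]
e10 deliver 0→1: ·
e11 timeout(1): 1[cand,t=2,z]
e12 deliver 1→0: 0[foll,t=2,z]
e13 deliver 0→1: ·
e14 deliver 1→2: 2[foll,t=1,z]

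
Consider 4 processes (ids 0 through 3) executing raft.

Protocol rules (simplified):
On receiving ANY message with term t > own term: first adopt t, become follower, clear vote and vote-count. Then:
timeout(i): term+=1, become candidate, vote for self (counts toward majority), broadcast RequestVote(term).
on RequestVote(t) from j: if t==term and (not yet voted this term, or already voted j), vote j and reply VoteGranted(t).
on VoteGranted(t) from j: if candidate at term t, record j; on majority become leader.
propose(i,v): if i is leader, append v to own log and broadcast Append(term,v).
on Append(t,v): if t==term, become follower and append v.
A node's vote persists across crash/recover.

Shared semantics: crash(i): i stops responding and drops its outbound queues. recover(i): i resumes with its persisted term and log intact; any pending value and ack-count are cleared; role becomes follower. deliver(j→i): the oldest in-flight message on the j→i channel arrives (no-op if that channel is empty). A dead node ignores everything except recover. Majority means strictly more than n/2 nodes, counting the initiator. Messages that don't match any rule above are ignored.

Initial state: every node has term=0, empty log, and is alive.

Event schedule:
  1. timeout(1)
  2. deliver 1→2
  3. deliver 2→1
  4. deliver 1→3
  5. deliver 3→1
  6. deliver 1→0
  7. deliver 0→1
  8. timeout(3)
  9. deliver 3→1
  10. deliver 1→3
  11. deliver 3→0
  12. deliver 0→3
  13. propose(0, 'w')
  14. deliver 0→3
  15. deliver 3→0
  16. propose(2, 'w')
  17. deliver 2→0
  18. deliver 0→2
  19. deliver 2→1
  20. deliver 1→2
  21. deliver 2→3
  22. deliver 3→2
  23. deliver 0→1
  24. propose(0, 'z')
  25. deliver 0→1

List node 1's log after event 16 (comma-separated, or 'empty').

step 1 timeout(1): 1={cand,t=1,log=-}
step 2 deliver 1→2: 2={foll,t=1,log=-}
step 3 deliver 2→1: —
step 4 deliver 1→3: 3={foll,t=1,log=-}
step 5 deliver 3→1: 1={lead,t=1,log=-}
step 6 deliver 1→0: 0={foll,t=1,log=-}
step 7 deliver 0→1: —
step 8 timeout(3): 3={cand,t=2,log=-}
step 9 deliver 3→1: 1={foll,t=2,log=-}
step 10 deliver 1→3: —
step 11 deliver 3→0: 0={foll,t=2,log=-}
step 12 deliver 0→3: 3={lead,t=2,log=-}
step 13 propose(0,'w'): —
step 14 deliver 0→3: —
step 15 deliver 3→0: —
step 16 propose(2,'w'): —

empty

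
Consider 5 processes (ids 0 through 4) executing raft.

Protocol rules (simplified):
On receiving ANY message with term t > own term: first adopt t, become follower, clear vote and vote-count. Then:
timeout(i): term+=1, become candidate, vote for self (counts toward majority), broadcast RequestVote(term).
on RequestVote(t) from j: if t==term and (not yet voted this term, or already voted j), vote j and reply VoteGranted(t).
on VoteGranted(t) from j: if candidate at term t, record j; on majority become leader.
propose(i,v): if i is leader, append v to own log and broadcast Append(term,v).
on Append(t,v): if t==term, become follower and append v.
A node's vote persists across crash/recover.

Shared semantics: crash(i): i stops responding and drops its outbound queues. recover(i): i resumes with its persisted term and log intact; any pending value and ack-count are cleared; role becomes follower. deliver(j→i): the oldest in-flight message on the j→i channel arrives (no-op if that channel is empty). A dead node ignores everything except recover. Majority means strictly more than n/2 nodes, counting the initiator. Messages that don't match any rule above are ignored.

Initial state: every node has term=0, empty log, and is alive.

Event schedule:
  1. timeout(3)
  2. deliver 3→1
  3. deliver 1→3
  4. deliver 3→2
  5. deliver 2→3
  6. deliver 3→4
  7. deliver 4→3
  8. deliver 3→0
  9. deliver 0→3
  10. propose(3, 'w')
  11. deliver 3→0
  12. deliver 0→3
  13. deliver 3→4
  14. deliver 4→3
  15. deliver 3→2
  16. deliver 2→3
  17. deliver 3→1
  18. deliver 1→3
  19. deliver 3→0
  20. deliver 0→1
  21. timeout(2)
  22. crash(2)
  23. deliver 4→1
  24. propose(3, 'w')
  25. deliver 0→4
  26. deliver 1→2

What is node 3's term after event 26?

1

1. timeout(3):  <3:cand t1 ->
2. deliver 3→1:  <1:foll t1 ->
3. deliver 1→3:  nop
4. deliver 3→2:  <2:foll t1 ->
5. deliver 2→3:  <3:lead t1 ->
6. deliver 3→4:  <4:foll t1 ->
7. deliver 4→3:  nop
8. deliver 3→0:  <0:foll t1 ->
9. deliver 0→3:  nop
10. propose(3,'w'):  <3:lead t1 w>
11. deliver 3→0:  <0:foll t1 w>
12. deliver 0→3:  nop
13. deliver 3→4:  <4:foll t1 w>
14. deliver 4→3:  nop
15. deliver 3→2:  <2:foll t1 w>
16. deliver 2→3:  nop
17. deliver 3→1:  <1:foll t1 w>
18. deliver 1→3:  nop
19. deliver 3→0:  nop
20. deliver 0→1:  nop
21. timeout(2):  <2:cand t2 w>
22. crash(2):  <2:✗cand t2 w>
23. deliver 4→1:  nop
24. propose(3,'w'):  <3:lead t1 w,w>
25. deliver 0→4:  nop
26. deliver 1→2:  nop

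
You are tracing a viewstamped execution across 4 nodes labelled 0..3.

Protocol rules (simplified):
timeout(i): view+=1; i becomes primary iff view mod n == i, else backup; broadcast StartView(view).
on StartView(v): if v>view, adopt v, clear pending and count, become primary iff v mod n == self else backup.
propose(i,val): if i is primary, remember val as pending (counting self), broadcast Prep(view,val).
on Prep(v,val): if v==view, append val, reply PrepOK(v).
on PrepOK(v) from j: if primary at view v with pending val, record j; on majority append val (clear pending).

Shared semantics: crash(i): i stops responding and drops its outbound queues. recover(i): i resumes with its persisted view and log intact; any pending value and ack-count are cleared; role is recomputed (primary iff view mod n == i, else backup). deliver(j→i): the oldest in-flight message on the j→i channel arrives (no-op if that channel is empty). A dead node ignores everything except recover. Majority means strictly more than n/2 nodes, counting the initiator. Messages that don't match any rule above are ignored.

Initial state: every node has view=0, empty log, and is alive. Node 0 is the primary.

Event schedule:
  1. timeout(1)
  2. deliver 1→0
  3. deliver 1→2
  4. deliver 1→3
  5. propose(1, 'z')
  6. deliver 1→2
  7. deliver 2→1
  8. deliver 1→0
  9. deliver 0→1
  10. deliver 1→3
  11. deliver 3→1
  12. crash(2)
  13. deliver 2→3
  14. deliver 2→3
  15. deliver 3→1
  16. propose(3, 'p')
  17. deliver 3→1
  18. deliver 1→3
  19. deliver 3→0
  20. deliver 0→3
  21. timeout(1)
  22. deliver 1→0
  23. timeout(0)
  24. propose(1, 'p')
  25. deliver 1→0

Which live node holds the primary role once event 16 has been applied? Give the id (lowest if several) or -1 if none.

[1] timeout(1) → N1(prim v1 [-])
[2] deliver 1→0 → N0(back v1 [-])
[3] deliver 1→2 → N2(back v1 [-])
[4] deliver 1→3 → N3(back v1 [-])
[5] propose(1,'z') → ∅
[6] deliver 1→2 → N2(back v1 [z])
[7] deliver 2→1 → ∅
[8] deliver 1→0 → N0(back v1 [z])
[9] deliver 0→1 → N1(prim v1 [z])
[10] deliver 1→3 → N3(back v1 [z])
[11] deliver 3→1 → ∅
[12] crash(2) → N2(✗back v1 [z])
[13] deliver 2→3 → ∅
[14] deliver 2→3 → ∅
[15] deliver 3→1 → ∅
[16] propose(3,'p') → ∅

1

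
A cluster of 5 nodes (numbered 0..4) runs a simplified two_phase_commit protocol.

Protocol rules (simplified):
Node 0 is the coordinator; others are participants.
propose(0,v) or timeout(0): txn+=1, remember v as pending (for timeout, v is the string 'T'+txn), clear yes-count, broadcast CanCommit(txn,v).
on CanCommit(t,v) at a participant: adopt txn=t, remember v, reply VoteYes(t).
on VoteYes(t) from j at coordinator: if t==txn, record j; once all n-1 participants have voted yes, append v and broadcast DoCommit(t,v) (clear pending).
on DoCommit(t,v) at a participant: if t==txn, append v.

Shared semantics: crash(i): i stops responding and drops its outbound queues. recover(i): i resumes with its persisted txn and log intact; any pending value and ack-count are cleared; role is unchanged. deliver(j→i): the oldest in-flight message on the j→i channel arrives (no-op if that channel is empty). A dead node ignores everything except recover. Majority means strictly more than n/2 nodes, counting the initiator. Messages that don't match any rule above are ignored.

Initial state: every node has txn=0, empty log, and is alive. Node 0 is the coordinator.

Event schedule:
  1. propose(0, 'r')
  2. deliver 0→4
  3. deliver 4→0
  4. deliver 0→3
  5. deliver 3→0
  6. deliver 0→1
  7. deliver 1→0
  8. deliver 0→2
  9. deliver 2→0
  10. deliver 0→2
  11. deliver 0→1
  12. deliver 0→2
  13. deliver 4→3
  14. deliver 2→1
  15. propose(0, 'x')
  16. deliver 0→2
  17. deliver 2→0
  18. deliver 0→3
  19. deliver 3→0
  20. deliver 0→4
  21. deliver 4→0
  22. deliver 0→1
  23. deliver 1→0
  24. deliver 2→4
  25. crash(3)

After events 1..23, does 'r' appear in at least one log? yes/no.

yes

1. propose(0,'r'):  <0:coor t1 ->
2. deliver 0→4:  <4:part t1 ->
3. deliver 4→0:  nop
4. deliver 0→3:  <3:part t1 ->
5. deliver 3→0:  nop
6. deliver 0→1:  <1:part t1 ->
7. deliver 1→0:  nop
8. deliver 0→2:  <2:part t1 ->
9. deliver 2→0:  <0:coor t1 r>
10. deliver 0→2:  <2:part t1 r>
11. deliver 0→1:  <1:part t1 r>
12. deliver 0→2:  nop
13. deliver 4→3:  nop
14. deliver 2→1:  nop
15. propose(0,'x'):  <0:coor t2 r>
16. deliver 0→2:  <2:part t2 r>
17. deliver 2→0:  nop
18. deliver 0→3:  <3:part t1 r>
19. deliver 3→0:  nop
20. deliver 0→4:  <4:part t1 r>
21. deliver 4→0:  nop
22. deliver 0→1:  <1:part t2 r>
23. deliver 1→0:  nop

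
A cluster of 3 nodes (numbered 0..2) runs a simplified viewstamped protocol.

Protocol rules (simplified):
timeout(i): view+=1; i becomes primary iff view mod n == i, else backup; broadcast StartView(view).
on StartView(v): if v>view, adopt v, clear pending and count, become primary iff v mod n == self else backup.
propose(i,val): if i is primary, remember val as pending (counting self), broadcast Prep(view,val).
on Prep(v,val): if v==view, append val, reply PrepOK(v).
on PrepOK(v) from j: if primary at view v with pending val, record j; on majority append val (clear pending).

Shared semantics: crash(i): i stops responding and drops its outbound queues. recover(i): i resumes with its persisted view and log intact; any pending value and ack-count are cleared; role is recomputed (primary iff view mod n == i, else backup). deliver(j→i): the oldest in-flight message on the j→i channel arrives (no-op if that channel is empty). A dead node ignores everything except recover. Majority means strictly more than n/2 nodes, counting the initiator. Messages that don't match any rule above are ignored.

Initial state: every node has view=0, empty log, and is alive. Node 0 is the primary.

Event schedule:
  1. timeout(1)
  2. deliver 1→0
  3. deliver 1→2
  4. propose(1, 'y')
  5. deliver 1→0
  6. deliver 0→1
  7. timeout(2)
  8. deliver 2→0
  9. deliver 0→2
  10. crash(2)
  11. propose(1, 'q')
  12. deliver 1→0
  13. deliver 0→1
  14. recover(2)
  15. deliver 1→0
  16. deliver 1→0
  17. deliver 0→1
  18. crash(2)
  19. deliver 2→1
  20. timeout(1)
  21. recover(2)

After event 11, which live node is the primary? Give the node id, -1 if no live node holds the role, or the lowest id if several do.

step 1 timeout(1): 1={prim,v=1,log=-}
step 2 deliver 1→0: 0={back,v=1,log=-}
step 3 deliver 1→2: 2={back,v=1,log=-}
step 4 propose(1,'y'): —
step 5 deliver 1→0: 0={back,v=1,log=y}
step 6 deliver 0→1: 1={prim,v=1,log=y}
step 7 timeout(2): 2={prim,v=2,log=-}
step 8 deliver 2→0: 0={back,v=2,log=y}
step 9 deliver 0→2: —
step 10 crash(2): 2={✗prim,v=2,log=-}
step 11 propose(1,'q'): —

1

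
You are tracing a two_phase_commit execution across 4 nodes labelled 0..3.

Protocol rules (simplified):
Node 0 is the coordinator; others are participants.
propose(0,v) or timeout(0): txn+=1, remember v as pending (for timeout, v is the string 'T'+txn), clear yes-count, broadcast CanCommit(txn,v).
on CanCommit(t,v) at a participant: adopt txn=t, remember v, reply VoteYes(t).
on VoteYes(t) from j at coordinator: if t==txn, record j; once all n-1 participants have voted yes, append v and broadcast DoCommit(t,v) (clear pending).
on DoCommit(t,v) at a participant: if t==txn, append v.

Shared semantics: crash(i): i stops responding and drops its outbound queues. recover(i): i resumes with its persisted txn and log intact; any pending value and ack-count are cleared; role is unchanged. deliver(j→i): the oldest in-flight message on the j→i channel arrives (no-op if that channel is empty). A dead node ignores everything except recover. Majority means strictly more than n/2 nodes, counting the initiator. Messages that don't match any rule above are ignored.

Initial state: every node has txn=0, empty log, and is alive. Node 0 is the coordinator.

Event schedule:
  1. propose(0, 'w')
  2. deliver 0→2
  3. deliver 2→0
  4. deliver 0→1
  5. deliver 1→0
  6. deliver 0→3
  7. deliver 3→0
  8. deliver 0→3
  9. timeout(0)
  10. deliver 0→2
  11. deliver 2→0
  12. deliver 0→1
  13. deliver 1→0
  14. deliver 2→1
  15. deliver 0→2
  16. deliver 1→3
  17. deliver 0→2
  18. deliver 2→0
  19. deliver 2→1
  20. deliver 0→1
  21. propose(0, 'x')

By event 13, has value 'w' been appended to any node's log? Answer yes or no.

yes

step 1 propose(0,'w'): 0={coor,t=1,log=-}
step 2 deliver 0→2: 2={part,t=1,log=-}
step 3 deliver 2→0: —
step 4 deliver 0→1: 1={part,t=1,log=-}
step 5 deliver 1→0: —
step 6 deliver 0→3: 3={part,t=1,log=-}
step 7 deliver 3→0: 0={coor,t=1,log=w}
step 8 deliver 0→3: 3={part,t=1,log=w}
step 9 timeout(0): 0={coor,t=2,log=w}
step 10 deliver 0→2: 2={part,t=1,log=w}
step 11 deliver 2→0: —
step 12 deliver 0→1: 1={part,t=1,log=w}
step 13 deliver 1→0: —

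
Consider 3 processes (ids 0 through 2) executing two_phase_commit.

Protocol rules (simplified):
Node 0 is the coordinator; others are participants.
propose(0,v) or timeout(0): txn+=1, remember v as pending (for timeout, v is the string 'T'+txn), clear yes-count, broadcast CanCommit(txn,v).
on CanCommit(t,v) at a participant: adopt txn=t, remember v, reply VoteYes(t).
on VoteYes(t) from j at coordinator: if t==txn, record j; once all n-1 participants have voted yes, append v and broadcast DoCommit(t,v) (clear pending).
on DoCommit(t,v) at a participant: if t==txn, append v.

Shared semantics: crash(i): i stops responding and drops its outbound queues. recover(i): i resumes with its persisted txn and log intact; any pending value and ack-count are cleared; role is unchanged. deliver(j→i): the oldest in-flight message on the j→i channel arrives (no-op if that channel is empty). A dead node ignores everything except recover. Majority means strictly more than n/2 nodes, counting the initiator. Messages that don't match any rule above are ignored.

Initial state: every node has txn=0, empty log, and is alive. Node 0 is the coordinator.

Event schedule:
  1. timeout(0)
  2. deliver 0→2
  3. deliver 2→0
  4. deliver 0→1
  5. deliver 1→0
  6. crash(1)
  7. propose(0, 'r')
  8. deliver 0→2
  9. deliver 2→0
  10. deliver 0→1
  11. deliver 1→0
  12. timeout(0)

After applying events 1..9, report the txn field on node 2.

1

[1] timeout(0) → N0(coor t1 [-])
[2] deliver 0→2 → N2(part t1 [-])
[3] deliver 2→0 → ∅
[4] deliver 0→1 → N1(part t1 [-])
[5] deliver 1→0 → N0(coor t1 [T1])
[6] crash(1) → N1(✗part t1 [-])
[7] propose(0,'r') → N0(coor t2 [T1])
[8] deliver 0→2 → N2(part t1 [T1])
[9] deliver 2→0 → ∅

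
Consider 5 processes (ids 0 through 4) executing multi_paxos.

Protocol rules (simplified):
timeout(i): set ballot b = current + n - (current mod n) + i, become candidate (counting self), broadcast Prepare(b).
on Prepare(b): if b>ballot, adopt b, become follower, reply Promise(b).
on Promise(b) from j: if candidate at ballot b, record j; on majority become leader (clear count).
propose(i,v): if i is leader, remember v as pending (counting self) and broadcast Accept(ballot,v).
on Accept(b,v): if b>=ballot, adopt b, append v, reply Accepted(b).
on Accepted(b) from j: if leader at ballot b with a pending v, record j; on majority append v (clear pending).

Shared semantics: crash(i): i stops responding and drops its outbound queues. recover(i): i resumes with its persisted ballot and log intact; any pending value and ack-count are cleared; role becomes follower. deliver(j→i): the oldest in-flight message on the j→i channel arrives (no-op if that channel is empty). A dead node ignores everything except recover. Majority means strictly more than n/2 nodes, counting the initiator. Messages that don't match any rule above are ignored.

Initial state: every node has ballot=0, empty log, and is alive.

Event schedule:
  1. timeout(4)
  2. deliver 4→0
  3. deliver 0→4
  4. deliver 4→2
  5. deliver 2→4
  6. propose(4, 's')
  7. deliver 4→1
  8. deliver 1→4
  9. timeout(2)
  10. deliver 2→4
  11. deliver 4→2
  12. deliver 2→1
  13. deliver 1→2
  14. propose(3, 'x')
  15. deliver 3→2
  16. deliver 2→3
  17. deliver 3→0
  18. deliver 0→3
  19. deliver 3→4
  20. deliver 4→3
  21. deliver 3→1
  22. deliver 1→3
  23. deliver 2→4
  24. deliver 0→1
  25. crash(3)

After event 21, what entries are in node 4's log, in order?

e1 timeout(4): 4[cand,b=9,-]
e2 deliver 4→0: 0[foll,b=9,-]
e3 deliver 0→4: ·
e4 deliver 4→2: 2[foll,b=9,-]
e5 deliver 2→4: 4[lead,b=9,-]
e6 propose(4,'s'): ·
e7 deliver 4→1: 1[foll,b=9,-]
e8 deliver 1→4: ·
e9 timeout(2): 2[cand,b=12,-]
e10 deliver 2→4: 4[foll,b=12,-]
e11 deliver 4→2: ·
e12 deliver 2→1: 1[foll,b=12,-]
e13 deliver 1→2: ·
e14 propose(3,'x'): ·
e15 deliver 3→2: ·
e16 deliver 2→3: 3[foll,b=12,-]
e17 deliver 3→0: ·
e18 deliver 0→3: ·
e19 deliver 3→4: ·
e20 deliver 4→3: ·
e21 deliver 3→1: ·

empty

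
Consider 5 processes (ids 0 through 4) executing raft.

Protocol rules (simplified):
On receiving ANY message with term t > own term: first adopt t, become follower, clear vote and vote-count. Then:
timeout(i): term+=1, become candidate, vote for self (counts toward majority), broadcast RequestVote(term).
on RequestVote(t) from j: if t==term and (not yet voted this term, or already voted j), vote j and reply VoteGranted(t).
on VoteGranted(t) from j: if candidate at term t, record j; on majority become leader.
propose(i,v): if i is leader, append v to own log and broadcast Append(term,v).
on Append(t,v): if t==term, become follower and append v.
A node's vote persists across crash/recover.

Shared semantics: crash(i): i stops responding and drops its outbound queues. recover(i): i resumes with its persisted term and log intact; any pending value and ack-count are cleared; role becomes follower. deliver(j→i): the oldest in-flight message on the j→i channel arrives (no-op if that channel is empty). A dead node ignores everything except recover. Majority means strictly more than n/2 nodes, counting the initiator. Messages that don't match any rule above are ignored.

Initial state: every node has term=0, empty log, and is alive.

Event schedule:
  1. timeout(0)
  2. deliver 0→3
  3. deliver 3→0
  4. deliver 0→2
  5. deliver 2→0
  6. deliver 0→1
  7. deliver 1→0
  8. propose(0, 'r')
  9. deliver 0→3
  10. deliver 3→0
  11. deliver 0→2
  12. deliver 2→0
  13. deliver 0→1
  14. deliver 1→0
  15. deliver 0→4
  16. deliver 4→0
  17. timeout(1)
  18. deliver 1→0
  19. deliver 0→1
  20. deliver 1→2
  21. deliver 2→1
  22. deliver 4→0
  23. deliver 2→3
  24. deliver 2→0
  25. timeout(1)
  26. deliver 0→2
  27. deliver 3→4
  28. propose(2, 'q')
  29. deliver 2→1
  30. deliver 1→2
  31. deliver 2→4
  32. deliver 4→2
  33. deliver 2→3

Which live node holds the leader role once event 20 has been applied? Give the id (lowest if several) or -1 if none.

-1

after 1 — timeout(0): n0:cand/t1/[-]
after 2 — deliver 0→3: n3:foll/t1/[-]
after 3 — deliver 3→0: ·
after 4 — deliver 0→2: n2:foll/t1/[-]
after 5 — deliver 2→0: n0:lead/t1/[-]
after 6 — deliver 0→1: n1:foll/t1/[-]
after 7 — deliver 1→0: ·
after 8 — propose(0,'r'): n0:lead/t1/[r]
after 9 — deliver 0→3: n3:foll/t1/[r]
after 10 — deliver 3→0: ·
after 11 — deliver 0→2: n2:foll/t1/[r]
after 12 — deliver 2→0: ·
after 13 — deliver 0→1: n1:foll/t1/[r]
after 14 — deliver 1→0: ·
after 15 — deliver 0→4: n4:foll/t1/[-]
after 16 — deliver 4→0: ·
after 17 — timeout(1): n1:cand/t2/[r]
after 18 — deliver 1→0: n0:foll/t2/[r]
after 19 — deliver 0→1: ·
after 20 — deliver 1→2: n2:foll/t2/[r]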